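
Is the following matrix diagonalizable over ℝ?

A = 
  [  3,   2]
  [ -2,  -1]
No

tr(A) = 2, det(A) = 1
Characteristic polynomial: λ² - tr(A)λ + det(A) = λ² - 2λ + 1
λ² - 2λ + 1 = (λ - 1)²
Eigenvalues: 1, 1
λ=1: alg. mult. = 2, geom. mult. = 2 - rank(A - (1)I) = 2 - 1 = 1
Sum of geometric multiplicities = 1 < n = 2, so there aren't enough independent eigenvectors.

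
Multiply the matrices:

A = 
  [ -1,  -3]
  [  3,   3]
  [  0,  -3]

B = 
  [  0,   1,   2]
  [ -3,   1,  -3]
A is 3×2 and B is 2×3, so AB is 3×3. Each entry is (row of A)·(column of B):
AB[1,1] = (-1)(0) + (-3)(-3) = 9
AB[1,2] = (-1)(1) + (-3)(1) = -4
AB[1,3] = (-1)(2) + (-3)(-3) = 7
AB[2,1] = (3)(0) + (3)(-3) = -9
AB[2,2] = (3)(1) + (3)(1) = 6
AB[2,3] = (3)(2) + (3)(-3) = -3
AB[3,1] = (0)(0) + (-3)(-3) = 9
AB[3,2] = (0)(1) + (-3)(1) = -3
AB[3,3] = (0)(2) + (-3)(-3) = 9

AB = 
  [  9,  -4,   7]
  [ -9,   6,  -3]
  [  9,  -3,   9]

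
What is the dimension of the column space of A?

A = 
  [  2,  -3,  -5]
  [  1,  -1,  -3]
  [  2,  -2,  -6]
dim(Col(A)) = 2

Row reduce:
R2 → R2 - (1/2)·R1
R3 → R3 - (1)·R1
R3 → R3 - (2)·R2
REF = 
  [   2,   -3,   -5]
  [   0,  1/2, -1/2]
  [   0,    0,    0]
Pivot columns: 1, 2 → 2 pivots.
dim(Col(A)) = number of pivot columns = 2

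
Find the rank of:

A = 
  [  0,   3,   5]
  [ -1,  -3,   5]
rank(A) = 2

Row reduce:
Swap R1 ↔ R2
REF = 
  [ -1,  -3,   5]
  [  0,   3,   5]
Pivot columns: 1, 2 → 2 pivots.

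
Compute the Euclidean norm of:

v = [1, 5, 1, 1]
5.292

||v||₂ = √((1)² + (5)² + (1)² + (1)²) = √28 = 5.292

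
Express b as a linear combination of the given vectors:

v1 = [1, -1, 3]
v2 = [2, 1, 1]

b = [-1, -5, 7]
c1 = 3, c2 = -2

b = 3·v1 + -2·v2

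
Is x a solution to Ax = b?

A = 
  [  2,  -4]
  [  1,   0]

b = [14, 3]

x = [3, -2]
Yes

Ax = [14, 3] = b ✓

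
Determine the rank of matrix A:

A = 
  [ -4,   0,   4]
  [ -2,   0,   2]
Row reduce:
R2 → R2 - (1/2)·R1
REF = 
  [ -4,   0,   4]
  [  0,   0,   0]
Pivot columns: 1 → 1 pivot.

rank(A) = 1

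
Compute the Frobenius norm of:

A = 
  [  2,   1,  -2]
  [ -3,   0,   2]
||A||_F = 4.69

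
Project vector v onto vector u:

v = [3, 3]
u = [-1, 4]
proj_u(v) = [-9/17, 36/17]

v·u = (3)(-1) + (3)(4) = 9
u·u = (-1)² + (4)² = 17
proj_u(v) = (v·u / u·u) × u = (9/17) × u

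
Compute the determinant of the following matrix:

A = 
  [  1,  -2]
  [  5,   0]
10

For a 2×2 matrix, det = ad - bc = (1)(0) - (-2)(5) = 10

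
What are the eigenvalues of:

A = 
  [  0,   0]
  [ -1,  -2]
λ = 0, -2

tr(A) = -2, det(A) = 0
Characteristic polynomial: λ² - tr(A)λ + det(A) = λ² + 2λ
λ² + 2λ = λ(λ + 2)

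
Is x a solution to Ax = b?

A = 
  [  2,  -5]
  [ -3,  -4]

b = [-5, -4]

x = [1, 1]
No

Ax = [-3, -7] ≠ b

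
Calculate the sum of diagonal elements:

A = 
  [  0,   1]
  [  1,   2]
2

tr(A) = 0 + 2 = 2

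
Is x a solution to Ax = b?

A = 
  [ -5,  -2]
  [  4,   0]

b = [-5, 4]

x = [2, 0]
No

Ax = [-10, 8] ≠ b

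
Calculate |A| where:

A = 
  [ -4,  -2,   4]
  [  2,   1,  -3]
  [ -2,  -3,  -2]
Cofactor expansion along row 1:
det(A) = (-4)·((1)(-2) - (-3)(-3)) - (-2)·((2)(-2) - (-3)(-2)) + (4)·((2)(-3) - (1)(-2))
  = (-4)(-11) - (-2)(-10) + (4)(-4)
  = 8

det(A) = 8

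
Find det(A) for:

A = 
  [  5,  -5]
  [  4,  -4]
For a 2×2 matrix, det = ad - bc = (5)(-4) - (-5)(4) = 0

det(A) = 0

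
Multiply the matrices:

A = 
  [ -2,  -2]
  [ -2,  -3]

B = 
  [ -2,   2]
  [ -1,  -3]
AB = 
  [  6,   2]
  [  7,   5]

A is 2×2 and B is 2×2, so AB is 2×2. Each entry is (row of A)·(column of B):
AB[1,1] = (-2)(-2) + (-2)(-1) = 6
AB[1,2] = (-2)(2) + (-2)(-3) = 2
AB[2,1] = (-2)(-2) + (-3)(-1) = 7
AB[2,2] = (-2)(2) + (-3)(-3) = 5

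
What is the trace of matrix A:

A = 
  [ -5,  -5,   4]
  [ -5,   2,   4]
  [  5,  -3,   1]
-2

tr(A) = -5 + 2 + 1 = -2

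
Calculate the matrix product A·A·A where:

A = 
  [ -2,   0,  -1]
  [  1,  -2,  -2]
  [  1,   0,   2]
A^3 = 
  [ -6,   0,  -3]
  [ 15,  -8,  -4]
  [  3,   0,   6]

A² = A·A:
A²[1,1] = (-2)(-2) + (0)(1) + (-1)(1) = 3
A²[1,2] = (-2)(0) + (0)(-2) + (-1)(0) = 0
A²[1,3] = (-2)(-1) + (0)(-2) + (-1)(2) = 0
A²[2,1] = (1)(-2) + (-2)(1) + (-2)(1) = -6
A²[2,2] = (1)(0) + (-2)(-2) + (-2)(0) = 4
A²[2,3] = (1)(-1) + (-2)(-2) + (-2)(2) = -1
A²[3,1] = (1)(-2) + (0)(1) + (2)(1) = 0
A²[3,2] = (1)(0) + (0)(-2) + (2)(0) = 0
A²[3,3] = (1)(-1) + (0)(-2) + (2)(2) = 3
A² = 
  [  3,   0,   0]
  [ -6,   4,  -1]
  [  0,   0,   3]

A^3 = A^2·A:
A^3[1,1] = (3)(-2) + (0)(1) + (0)(1) = -6
A^3[1,2] = (3)(0) + (0)(-2) + (0)(0) = 0
A^3[1,3] = (3)(-1) + (0)(-2) + (0)(2) = -3
A^3[2,1] = (-6)(-2) + (4)(1) + (-1)(1) = 15
A^3[2,2] = (-6)(0) + (4)(-2) + (-1)(0) = -8
A^3[2,3] = (-6)(-1) + (4)(-2) + (-1)(2) = -4
A^3[3,1] = (0)(-2) + (0)(1) + (3)(1) = 3
A^3[3,2] = (0)(0) + (0)(-2) + (3)(0) = 0
A^3[3,3] = (0)(-1) + (0)(-2) + (3)(2) = 6
A^3 = 
  [ -6,   0,  -3]
  [ 15,  -8,  -4]
  [  3,   0,   6]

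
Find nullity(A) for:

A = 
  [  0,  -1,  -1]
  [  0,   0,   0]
nullity(A) = 2

Row reduce:
(no row operations needed)
REF = 
  [  0,  -1,  -1]
  [  0,   0,   0]
Pivot columns: 2 → 1 pivot.
rank(A) = 1, so nullity(A) = 3 - 1 = 2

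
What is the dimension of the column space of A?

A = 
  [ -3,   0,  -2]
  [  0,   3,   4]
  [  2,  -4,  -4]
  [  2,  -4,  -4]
Row reduce:
R3 → R3 + (2/3)·R1
R4 → R4 + (2/3)·R1
R3 → R3 + (4/3)·R2
R4 → R4 + (4/3)·R2
REF = 
  [ -3,   0,  -2]
  [  0,   3,   4]
  [  0,   0,   0]
  [  0,   0,   0]
Pivot columns: 1, 2 → 2 pivots.
dim(Col(A)) = number of pivot columns = 2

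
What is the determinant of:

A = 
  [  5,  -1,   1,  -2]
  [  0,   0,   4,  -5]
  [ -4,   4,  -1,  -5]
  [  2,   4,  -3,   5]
Cofactor expansion along row 1: det(A) = a₁₁M₁₁ - a₁₂M₁₂ + a₁₃M₁₃ - a₁₄M₁₄

M₁₁ = det[[0, 4, -5]; [4, -1, -5]; [4, -3, 5]]
  = (0)·((-1)(5) - (-5)(-3)) - (4)·((4)(5) - (-5)(4)) + (-5)·((4)(-3) - (-1)(4))
  = (0)(-20) - (4)(40) + (-5)(-8)
  = -120
M₁₂ = det[[0, 4, -5]; [-4, -1, -5]; [2, -3, 5]]
  = (0)·((-1)(5) - (-5)(-3)) - (4)·((-4)(5) - (-5)(2)) + (-5)·((-4)(-3) - (-1)(2))
  = (0)(-20) - (4)(-10) + (-5)(14)
  = -30
M₁₃ = det[[0, 0, -5]; [-4, 4, -5]; [2, 4, 5]]
  = (0)·((4)(5) - (-5)(4)) - (0)·((-4)(5) - (-5)(2)) + (-5)·((-4)(4) - (4)(2))
  = (0)(40) - (0)(-10) + (-5)(-24)
  = 120
M₁₄ = det[[0, 0, 4]; [-4, 4, -1]; [2, 4, -3]]
  = (0)·((4)(-3) - (-1)(4)) - (0)·((-4)(-3) - (-1)(2)) + (4)·((-4)(4) - (4)(2))
  = (0)(-8) - (0)(14) + (4)(-24)
  = -96

det(A) = (5)(-120) - (-1)(-30) + (1)(120) - (-2)(-96) = -702

det(A) = -702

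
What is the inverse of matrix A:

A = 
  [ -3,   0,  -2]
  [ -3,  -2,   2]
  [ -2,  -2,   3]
det(A) = (-3)·((-2)(3) - (2)(-2)) - (0)·((-3)(3) - (2)(-2)) + (-2)·((-3)(-2) - (-2)(-2))
  = (-3)(-2) - (0)(-5) + (-2)(2)
  = 2
det(A) = 2 ≠ 0, so A is invertible.

Cofactors Cᵢⱼ = (-1)ⁱ⁺ʲ·Mᵢⱼ:
C = 
  [ -2,   5,   2]
  [  4, -13,  -6]
  [ -4,  12,   6]

adj(A) = Cᵀ:
adj(A) = 
  [ -2,   4,  -4]
  [  5, -13,  12]
  [  2,  -6,   6]

A⁻¹ = (1/2) · adj(A):
A⁻¹ = 
  [   -1,     2,    -2]
  [  5/2, -13/2,     6]
  [    1,    -3,     3]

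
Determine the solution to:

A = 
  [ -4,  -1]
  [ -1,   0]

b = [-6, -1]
Row reduce the augmented matrix [A|b]:
R2 → R2 - (1/4)·R1
REF = 
  [ -4,  -1,  -6]
  [  0, 1/4, 1/2]

Back-substitution:
x₂ = (1/2) / (1/4) = 2
x₁ = (-6 - (-1)(2)) / (-4) = 1

x = [1, 2]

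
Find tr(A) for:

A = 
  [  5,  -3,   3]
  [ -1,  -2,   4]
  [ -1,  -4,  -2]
1

tr(A) = 5 + -2 + -2 = 1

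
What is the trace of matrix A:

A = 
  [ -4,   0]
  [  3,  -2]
-6

tr(A) = -4 + -2 = -6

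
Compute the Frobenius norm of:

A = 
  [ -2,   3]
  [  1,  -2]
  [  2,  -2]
||A||_F = 5.099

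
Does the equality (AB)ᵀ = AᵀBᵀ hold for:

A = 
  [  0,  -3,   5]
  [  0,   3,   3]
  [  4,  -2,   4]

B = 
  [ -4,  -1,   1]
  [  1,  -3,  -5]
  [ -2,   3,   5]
No

(AB)ᵀ = 
  [-13,  -3, -26]
  [ 24,   0,  14]
  [ 40,   0,  34]

AᵀBᵀ = 
  [  4, -20,  20]
  [  7,  -2,   5]
  [-19, -24,  19]

The two matrices differ, so (AB)ᵀ ≠ AᵀBᵀ in general. The correct identity is (AB)ᵀ = BᵀAᵀ.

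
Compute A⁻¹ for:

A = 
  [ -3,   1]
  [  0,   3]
det(A) = (-3)(3) - (1)(0) = -9
For a 2×2 matrix, A⁻¹ = (1/det(A)) · [[d, -b], [-c, a]]
    = (-1/9) · [[3, -1], [0, -3]]

A⁻¹ = 
  [-1/3,  1/9]
  [   0,  1/3]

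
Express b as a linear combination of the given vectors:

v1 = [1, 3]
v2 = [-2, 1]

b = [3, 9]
c1 = 3, c2 = 0

b = 3·v1 + 0·v2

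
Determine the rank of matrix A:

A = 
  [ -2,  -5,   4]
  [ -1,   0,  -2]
rank(A) = 2

Row reduce:
R2 → R2 - (1/2)·R1
REF = 
  [ -2,  -5,   4]
  [  0, 5/2,  -4]
Pivot columns: 1, 2 → 2 pivots.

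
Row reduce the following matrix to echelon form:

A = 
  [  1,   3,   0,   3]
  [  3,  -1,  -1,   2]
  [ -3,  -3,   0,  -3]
Row operations:
R2 → R2 - (3)·R1
R3 → R3 + (3)·R1
R3 → R3 + (3/5)·R2

Resulting echelon form:
REF = 
  [   1,    3,    0,    3]
  [   0,  -10,   -1,   -7]
  [   0,    0, -3/5,  9/5]

Rank = 3 (number of non-zero pivot rows).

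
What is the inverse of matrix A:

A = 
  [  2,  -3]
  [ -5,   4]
det(A) = (2)(4) - (-3)(-5) = -7
For a 2×2 matrix, A⁻¹ = (1/det(A)) · [[d, -b], [-c, a]]
    = (-1/7) · [[4, 3], [5, 2]]

A⁻¹ = 
  [-4/7, -3/7]
  [-5/7, -2/7]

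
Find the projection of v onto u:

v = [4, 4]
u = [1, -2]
v·u = (4)(1) + (4)(-2) = -4
u·u = (1)² + (-2)² = 5
proj_u(v) = (v·u / u·u) × u = (-4/5) × u

proj_u(v) = [-4/5, 8/5]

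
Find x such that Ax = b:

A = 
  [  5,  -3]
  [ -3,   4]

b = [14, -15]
Row reduce the augmented matrix [A|b]:
R2 → R2 + (3/5)·R1
REF = 
  [    5,    -3,    14]
  [    0,  11/5, -33/5]

Back-substitution:
x₂ = (-33/5) / (11/5) = -3
x₁ = (14 - (-3)(-3)) / 5 = 1

x = [1, -3]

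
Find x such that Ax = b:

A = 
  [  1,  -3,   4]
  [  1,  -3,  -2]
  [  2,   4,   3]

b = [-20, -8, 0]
Row reduce the augmented matrix [A|b]:
R2 → R2 - (1)·R1
R3 → R3 - (2)·R1
Swap R2 ↔ R3
REF = 
  [  1,  -3,   4, -20]
  [  0,  10,  -5,  40]
  [  0,   0,  -6,  12]

Back-substitution:
x₃ = 12 / (-6) = -2
x₂ = (40 - (-5)(-2)) / 10 = 3
x₁ = (-20 - (-3)(3) - (4)(-2)) / 1 = -3

x = [-3, 3, -2]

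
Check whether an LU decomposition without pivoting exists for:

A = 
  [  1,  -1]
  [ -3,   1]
Yes.
A[1,1] = 1 ≠ 0, so Gaussian elimination proceeds without a row swap: multiplier ℓ₂₁ = (-3)/(1) = -3, and U[2,2] = 1 - (-3)(-1) = -2.
L = 
  [  1,   0]
  [ -3,   1]
U = 
  [  1,  -1]
  [  0,  -2]
Check row 2 of LU: [(-3)(1), (-3)(-1) + (-2)] = [-3, 1] = row 2 of A ✓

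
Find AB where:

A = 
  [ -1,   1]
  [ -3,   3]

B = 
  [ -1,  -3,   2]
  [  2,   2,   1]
A is 2×2 and B is 2×3, so AB is 2×3. Each entry is (row of A)·(column of B):
AB[1,1] = (-1)(-1) + (1)(2) = 3
AB[1,2] = (-1)(-3) + (1)(2) = 5
AB[1,3] = (-1)(2) + (1)(1) = -1
AB[2,1] = (-3)(-1) + (3)(2) = 9
AB[2,2] = (-3)(-3) + (3)(2) = 15
AB[2,3] = (-3)(2) + (3)(1) = -3

AB = 
  [  3,   5,  -1]
  [  9,  15,  -3]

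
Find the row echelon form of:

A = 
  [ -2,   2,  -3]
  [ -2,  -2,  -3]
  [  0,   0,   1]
Row operations:
R2 → R2 - (1)·R1

Resulting echelon form:
REF = 
  [ -2,   2,  -3]
  [  0,  -4,   0]
  [  0,   0,   1]

Rank = 3 (number of non-zero pivot rows).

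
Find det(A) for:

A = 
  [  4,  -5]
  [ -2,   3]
For a 2×2 matrix, det = ad - bc = (4)(3) - (-5)(-2) = 2

det(A) = 2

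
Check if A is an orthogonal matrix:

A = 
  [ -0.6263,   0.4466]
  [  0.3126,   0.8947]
No

AᵀA = 
  [  0.4900,   0]
  [  0,   0.9999]
≠ I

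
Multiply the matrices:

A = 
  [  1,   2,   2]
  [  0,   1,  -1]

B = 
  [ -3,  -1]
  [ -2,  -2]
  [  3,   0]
AB = 
  [ -1,  -5]
  [ -5,  -2]

A is 2×3 and B is 3×2, so AB is 2×2. Each entry is (row of A)·(column of B):
AB[1,1] = (1)(-3) + (2)(-2) + (2)(3) = -1
AB[1,2] = (1)(-1) + (2)(-2) + (2)(0) = -5
AB[2,1] = (0)(-3) + (1)(-2) + (-1)(3) = -5
AB[2,2] = (0)(-1) + (1)(-2) + (-1)(0) = -2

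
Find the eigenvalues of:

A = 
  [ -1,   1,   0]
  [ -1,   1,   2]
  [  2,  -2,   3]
λ = 0, (3 + i√7)/2, (3 - i√7)/2  (≈ 0, 1.5 + 1.323i, 1.5 - 1.323i)

Characteristic polynomial: det(λI - A) = λ³ - 3λ² + 4λ
The constant term is 0, so λ = 0 is a root: p(λ) = λ(λ² - 3λ + 4)
λ² - 3λ + 4 = 0  ⇒  λ = (3 ± √((-3)² - 4·(4)))/2 = (3 ± √(-7))/2
  = (3 + i√7)/2,  (3 - i√7)/2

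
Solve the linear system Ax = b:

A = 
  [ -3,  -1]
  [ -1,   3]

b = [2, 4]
x = [-1, 1]

Row reduce the augmented matrix [A|b]:
R2 → R2 - (1/3)·R1
REF = 
  [  -3,   -1,    2]
  [   0, 10/3, 10/3]

Back-substitution:
x₂ = (10/3) / (10/3) = 1
x₁ = (2 - (-1)(1)) / (-3) = -1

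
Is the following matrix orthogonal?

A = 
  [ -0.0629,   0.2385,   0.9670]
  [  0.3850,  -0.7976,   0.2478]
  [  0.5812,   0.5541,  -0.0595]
No

AᵀA = 
  [  0.4900,   0,   0]
  [  0,   1.0001,   0]
  [  0,   0,   1]
≠ I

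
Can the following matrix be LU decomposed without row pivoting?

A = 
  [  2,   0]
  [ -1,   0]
Yes.
A[1,1] = 2 ≠ 0, so Gaussian elimination proceeds without a row swap: multiplier ℓ₂₁ = (-1)/(2) = -1/2, and U[2,2] = 0 - (-1/2)(0) = 0.
L = 
  [   1,    0]
  [-1/2,    1]
U = 
  [  2,   0]
  [  0,   0]
Check row 2 of LU: [(-1/2)(2), (-1/2)(0) + 0] = [-1, 0] = row 2 of A ✓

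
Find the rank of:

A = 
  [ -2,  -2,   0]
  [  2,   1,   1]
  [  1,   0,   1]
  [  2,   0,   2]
Row reduce:
R2 → R2 + (1)·R1
R3 → R3 + (1/2)·R1
R4 → R4 + (1)·R1
R3 → R3 - (1)·R2
R4 → R4 - (2)·R2
REF = 
  [ -2,  -2,   0]
  [  0,  -1,   1]
  [  0,   0,   0]
  [  0,   0,   0]
Pivot columns: 1, 2 → 2 pivots.

rank(A) = 2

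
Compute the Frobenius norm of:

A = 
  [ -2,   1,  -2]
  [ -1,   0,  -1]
||A||_F = 3.317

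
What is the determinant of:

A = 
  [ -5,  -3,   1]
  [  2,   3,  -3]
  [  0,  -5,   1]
56

Cofactor expansion along row 1:
det(A) = (-5)·((3)(1) - (-3)(-5)) - (-3)·((2)(1) - (-3)(0)) + (1)·((2)(-5) - (3)(0))
  = (-5)(-12) - (-3)(2) + (1)(-10)
  = 56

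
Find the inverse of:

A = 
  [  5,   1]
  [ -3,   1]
det(A) = (5)(1) - (1)(-3) = 8
For a 2×2 matrix, A⁻¹ = (1/det(A)) · [[d, -b], [-c, a]]
    = (1/8) · [[1, -1], [3, 5]]

A⁻¹ = 
  [ 1/8, -1/8]
  [ 3/8,  5/8]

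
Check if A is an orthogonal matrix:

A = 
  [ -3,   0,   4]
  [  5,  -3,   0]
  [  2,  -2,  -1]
No

AᵀA = 
  [ 38, -19, -14]
  [-19,  13,   2]
  [-14,   2,  17]
≠ I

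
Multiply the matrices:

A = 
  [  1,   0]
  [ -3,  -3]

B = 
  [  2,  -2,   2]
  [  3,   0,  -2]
A is 2×2 and B is 2×3, so AB is 2×3. Each entry is (row of A)·(column of B):
AB[1,1] = (1)(2) + (0)(3) = 2
AB[1,2] = (1)(-2) + (0)(0) = -2
AB[1,3] = (1)(2) + (0)(-2) = 2
AB[2,1] = (-3)(2) + (-3)(3) = -15
AB[2,2] = (-3)(-2) + (-3)(0) = 6
AB[2,3] = (-3)(2) + (-3)(-2) = 0

AB = 
  [  2,  -2,   2]
  [-15,   6,   0]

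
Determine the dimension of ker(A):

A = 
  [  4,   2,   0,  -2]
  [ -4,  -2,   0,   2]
nullity(A) = 3

Row reduce:
R2 → R2 + (1)·R1
REF = 
  [  4,   2,   0,  -2]
  [  0,   0,   0,   0]
Pivot columns: 1 → 1 pivot.
rank(A) = 1, so nullity(A) = 4 - 1 = 3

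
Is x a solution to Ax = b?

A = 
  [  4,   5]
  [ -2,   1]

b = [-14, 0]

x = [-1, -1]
No

Ax = [-9, 1] ≠ b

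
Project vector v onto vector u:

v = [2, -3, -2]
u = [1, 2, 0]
v·u = (2)(1) + (-3)(2) + (-2)(0) = -4
u·u = (1)² + (2)² + (0)² = 5
proj_u(v) = (v·u / u·u) × u = (-4/5) × u

proj_u(v) = [-4/5, -8/5, 0]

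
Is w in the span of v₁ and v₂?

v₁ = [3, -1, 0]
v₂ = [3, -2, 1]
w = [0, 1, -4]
No

Form the augmented matrix and row-reduce:
[v₁|v₂|w] = 
  [  3,   3,   0]
  [ -1,  -2,   1]
  [  0,   1,  -4]
R2 → R2 + (1/3)·R1
R3 → R3 + (1)·R2
REF = 
  [  3,   3,   0]
  [  0,  -1,   1]
  [  0,   0,  -3]

Row 3 reads [0 0 | -3], i.e. 0 = -3, so the system is inconsistent and w ∉ span{v₁, v₂}.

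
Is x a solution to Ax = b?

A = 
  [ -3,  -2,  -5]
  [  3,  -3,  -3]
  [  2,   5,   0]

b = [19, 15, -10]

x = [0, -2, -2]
No

Ax = [14, 12, -10] ≠ b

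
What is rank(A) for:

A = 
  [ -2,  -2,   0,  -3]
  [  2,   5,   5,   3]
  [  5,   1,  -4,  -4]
rank(A) = 3

Row reduce:
R2 → R2 + (1)·R1
R3 → R3 + (5/2)·R1
R3 → R3 + (4/3)·R2
REF = 
  [   -2,    -2,     0,    -3]
  [    0,     3,     5,     0]
  [    0,     0,   8/3, -23/2]
Pivot columns: 1, 2, 3 → 3 pivots.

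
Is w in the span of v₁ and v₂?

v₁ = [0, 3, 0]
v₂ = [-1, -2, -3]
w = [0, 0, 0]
Yes

Form the augmented matrix and row-reduce:
[v₁|v₂|w] = 
  [  0,  -1,   0]
  [  3,  -2,   0]
  [  0,  -3,   0]
Swap R1 ↔ R2
R3 → R3 - (3)·R2
REF = 
  [  3,  -2,   0]
  [  0,  -1,   0]
  [  0,   0,   0]

No row of the form [0 0 | nonzero], so the system is consistent. Back-substitution gives c₁ = 0, c₂ = 0: w = (0)·v₁ + (0)·v₂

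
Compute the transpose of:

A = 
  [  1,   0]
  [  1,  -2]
Aᵀ = 
  [  1,   1]
  [  0,  -2]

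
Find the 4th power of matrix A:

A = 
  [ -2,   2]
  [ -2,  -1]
A² = A·A:
A²[1,1] = (-2)(-2) + (2)(-2) = 0
A²[1,2] = (-2)(2) + (2)(-1) = -6
A²[2,1] = (-2)(-2) + (-1)(-2) = 6
A²[2,2] = (-2)(2) + (-1)(-1) = -3
A² = 
  [  0,  -6]
  [  6,  -3]

A^3 = A^2·A:
A^3[1,1] = (0)(-2) + (-6)(-2) = 12
A^3[1,2] = (0)(2) + (-6)(-1) = 6
A^3[2,1] = (6)(-2) + (-3)(-2) = -6
A^3[2,2] = (6)(2) + (-3)(-1) = 15
A^3 = 
  [ 12,   6]
  [ -6,  15]

A^4 = A^3·A:
A^4[1,1] = (12)(-2) + (6)(-2) = -36
A^4[1,2] = (12)(2) + (6)(-1) = 18
A^4[2,1] = (-6)(-2) + (15)(-2) = -18
A^4[2,2] = (-6)(2) + (15)(-1) = -27
A^4 = 
  [-36,  18]
  [-18, -27]

Therefore
A^4 = 
  [-36,  18]
  [-18, -27]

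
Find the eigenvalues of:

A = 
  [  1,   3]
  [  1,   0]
λ = (1 + √13)/2, (1 - √13)/2  (≈ 2.303, -1.303)

tr(A) = 1, det(A) = -3
Characteristic polynomial: λ² - tr(A)λ + det(A) = λ² - λ - 3
λ² - λ - 3 = 0  ⇒  λ = (1 ± √((-1)² - 4·(-3)))/2 = (1 ± √(13))/2
  = (1 + √13)/2,  (1 - √13)/2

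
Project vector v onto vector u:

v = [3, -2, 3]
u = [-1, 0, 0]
proj_u(v) = [3, 0, 0]

v·u = (3)(-1) + (-2)(0) + (3)(0) = -3
u·u = (-1)² + (0)² + (0)² = 1
proj_u(v) = (v·u / u·u) × u = (-3/1) × u = (-3) × u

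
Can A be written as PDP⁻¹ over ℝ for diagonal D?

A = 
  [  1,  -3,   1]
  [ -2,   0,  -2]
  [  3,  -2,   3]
Yes

Characteristic polynomial: det(λI - A) = λ³ - 4λ² - 10λ
The constant term is 0, so λ = 0 is a root: p(λ) = λ(λ² - 4λ - 10)
λ² - 4λ - 10 = 0  ⇒  λ = (4 ± √((-4)² - 4·(-10)))/2 = (4 ± √(56))/2
  = 2 + √14,  2 - √14
Eigenvalues: 0, 2 + √14, 2 - √14  (≈ 0, 5.742, -1.742)
The two irrational eigenvalues are distinct (simple), so each has alg. mult. = geom. mult. = 1.
λ=0: alg. mult. = 1, geom. mult. = 3 - rank(A - (0)I) = 3 - 2 = 1
Sum of geometric multiplicities equals n, so A has n independent eigenvectors.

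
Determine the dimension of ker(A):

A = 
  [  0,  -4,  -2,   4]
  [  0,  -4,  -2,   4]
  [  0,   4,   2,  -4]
nullity(A) = 3

Row reduce:
R2 → R2 - (1)·R1
R3 → R3 + (1)·R1
REF = 
  [  0,  -4,  -2,   4]
  [  0,   0,   0,   0]
  [  0,   0,   0,   0]
Pivot columns: 2 → 1 pivot.
rank(A) = 1, so nullity(A) = 4 - 1 = 3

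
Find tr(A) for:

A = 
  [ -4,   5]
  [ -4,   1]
-3

tr(A) = -4 + 1 = -3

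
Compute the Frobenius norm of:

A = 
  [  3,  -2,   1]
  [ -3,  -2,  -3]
||A||_F = 6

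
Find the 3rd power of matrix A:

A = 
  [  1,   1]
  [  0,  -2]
A² = A·A:
A²[1,1] = (1)(1) + (1)(0) = 1
A²[1,2] = (1)(1) + (1)(-2) = -1
A²[2,1] = (0)(1) + (-2)(0) = 0
A²[2,2] = (0)(1) + (-2)(-2) = 4
A² = 
  [  1,  -1]
  [  0,   4]

A^3 = A^2·A:
A^3[1,1] = (1)(1) + (-1)(0) = 1
A^3[1,2] = (1)(1) + (-1)(-2) = 3
A^3[2,1] = (0)(1) + (4)(0) = 0
A^3[2,2] = (0)(1) + (4)(-2) = -8
A^3 = 
  [  1,   3]
  [  0,  -8]

Therefore
A^3 = 
  [  1,   3]
  [  0,  -8]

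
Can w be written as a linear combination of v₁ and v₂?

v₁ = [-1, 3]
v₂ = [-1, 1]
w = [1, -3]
Yes

Form the augmented matrix and row-reduce:
[v₁|v₂|w] = 
  [ -1,  -1,   1]
  [  3,   1,  -3]
R2 → R2 + (3)·R1
REF = 
  [ -1,  -1,   1]
  [  0,  -2,   0]

No row of the form [0 0 | nonzero], so the system is consistent. Back-substitution gives c₁ = -1, c₂ = 0: w = (-1)·v₁ + (0)·v₂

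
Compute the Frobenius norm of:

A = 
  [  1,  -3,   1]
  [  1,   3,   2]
||A||_F = 5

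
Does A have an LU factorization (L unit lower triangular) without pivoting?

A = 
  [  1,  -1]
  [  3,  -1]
Yes.
A[1,1] = 1 ≠ 0, so Gaussian elimination proceeds without a row swap: multiplier ℓ₂₁ = (3)/(1) = 3, and U[2,2] = -1 - (3)(-1) = 2.
L = 
  [  1,   0]
  [  3,   1]
U = 
  [  1,  -1]
  [  0,   2]
Check row 2 of LU: [(3)(1), (3)(-1) + 2] = [3, -1] = row 2 of A ✓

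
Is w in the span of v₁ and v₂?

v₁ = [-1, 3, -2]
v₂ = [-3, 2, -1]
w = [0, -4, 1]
No

Form the augmented matrix and row-reduce:
[v₁|v₂|w] = 
  [ -1,  -3,   0]
  [  3,   2,  -4]
  [ -2,  -1,   1]
R2 → R2 + (3)·R1
R3 → R3 - (2)·R1
R3 → R3 + (5/7)·R2
REF = 
  [   -1,    -3,     0]
  [    0,    -7,    -4]
  [    0,     0, -13/7]

Row 3 reads [0 0 | -13/7], i.e. 0 = -13/7, so the system is inconsistent and w ∉ span{v₁, v₂}.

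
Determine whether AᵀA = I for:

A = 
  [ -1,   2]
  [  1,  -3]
No

AᵀA = 
  [  2,  -5]
  [ -5,  13]
≠ I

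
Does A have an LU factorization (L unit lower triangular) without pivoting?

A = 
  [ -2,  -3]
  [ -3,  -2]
Yes.
A[1,1] = -2 ≠ 0, so Gaussian elimination proceeds without a row swap: multiplier ℓ₂₁ = (-3)/(-2) = 3/2, and U[2,2] = -2 - (3/2)(-3) = 5/2.
L = 
  [  1,   0]
  [3/2,   1]
U = 
  [ -2,  -3]
  [  0, 5/2]
Check row 2 of LU: [(3/2)(-2), (3/2)(-3) + (5/2)] = [-3, -2] = row 2 of A ✓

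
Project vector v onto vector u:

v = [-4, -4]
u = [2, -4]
v·u = (-4)(2) + (-4)(-4) = 8
u·u = (2)² + (-4)² = 20
proj_u(v) = (v·u / u·u) × u = (8/20) × u = (2/5) × u

proj_u(v) = [4/5, -8/5]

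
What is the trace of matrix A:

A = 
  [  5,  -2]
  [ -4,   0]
5

tr(A) = 5 + 0 = 5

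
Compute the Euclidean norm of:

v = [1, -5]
5.099

||v||₂ = √((1)² + (-5)²) = √26 = 5.099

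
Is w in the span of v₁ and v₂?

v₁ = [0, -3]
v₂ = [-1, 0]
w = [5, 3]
Yes

Form the augmented matrix and row-reduce:
[v₁|v₂|w] = 
  [  0,  -1,   5]
  [ -3,   0,   3]
Swap R1 ↔ R2
REF = 
  [ -3,   0,   3]
  [  0,  -1,   5]

No row of the form [0 0 | nonzero], so the system is consistent. Back-substitution gives c₁ = -1, c₂ = -5: w = (-1)·v₁ + (-5)·v₂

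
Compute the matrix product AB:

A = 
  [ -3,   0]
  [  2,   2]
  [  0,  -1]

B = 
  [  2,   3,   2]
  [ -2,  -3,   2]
AB = 
  [ -6,  -9,  -6]
  [  0,   0,   8]
  [  2,   3,  -2]

A is 3×2 and B is 2×3, so AB is 3×3. Each entry is (row of A)·(column of B):
AB[1,1] = (-3)(2) + (0)(-2) = -6
AB[1,2] = (-3)(3) + (0)(-3) = -9
AB[1,3] = (-3)(2) + (0)(2) = -6
AB[2,1] = (2)(2) + (2)(-2) = 0
AB[2,2] = (2)(3) + (2)(-3) = 0
AB[2,3] = (2)(2) + (2)(2) = 8
AB[3,1] = (0)(2) + (-1)(-2) = 2
AB[3,2] = (0)(3) + (-1)(-3) = 3
AB[3,3] = (0)(2) + (-1)(2) = -2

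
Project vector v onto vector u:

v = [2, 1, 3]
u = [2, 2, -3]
proj_u(v) = [-6/17, -6/17, 9/17]

v·u = (2)(2) + (1)(2) + (3)(-3) = -3
u·u = (2)² + (2)² + (-3)² = 17
proj_u(v) = (v·u / u·u) × u = (-3/17) × u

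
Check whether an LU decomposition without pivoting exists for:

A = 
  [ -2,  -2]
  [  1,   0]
Yes.
A[1,1] = -2 ≠ 0, so Gaussian elimination proceeds without a row swap: multiplier ℓ₂₁ = (1)/(-2) = -1/2, and U[2,2] = 0 - (-1/2)(-2) = -1.
L = 
  [   1,    0]
  [-1/2,    1]
U = 
  [ -2,  -2]
  [  0,  -1]
Check row 2 of LU: [(-1/2)(-2), (-1/2)(-2) + (-1)] = [1, 0] = row 2 of A ✓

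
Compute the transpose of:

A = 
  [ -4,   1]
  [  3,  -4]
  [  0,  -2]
Aᵀ = 
  [ -4,   3,   0]
  [  1,  -4,  -2]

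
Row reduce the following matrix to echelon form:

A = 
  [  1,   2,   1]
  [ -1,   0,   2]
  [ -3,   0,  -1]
Row operations:
R2 → R2 + (1)·R1
R3 → R3 + (3)·R1
R3 → R3 - (3)·R2

Resulting echelon form:
REF = 
  [  1,   2,   1]
  [  0,   2,   3]
  [  0,   0,  -7]

Rank = 3 (number of non-zero pivot rows).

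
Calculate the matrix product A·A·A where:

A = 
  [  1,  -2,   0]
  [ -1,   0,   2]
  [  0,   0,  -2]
A^3 = 
  [  5,  -6,   4]
  [ -3,   2,  12]
  [  0,   0,  -8]

A² = A·A:
A²[1,1] = (1)(1) + (-2)(-1) + (0)(0) = 3
A²[1,2] = (1)(-2) + (-2)(0) + (0)(0) = -2
A²[1,3] = (1)(0) + (-2)(2) + (0)(-2) = -4
A²[2,1] = (-1)(1) + (0)(-1) + (2)(0) = -1
A²[2,2] = (-1)(-2) + (0)(0) + (2)(0) = 2
A²[2,3] = (-1)(0) + (0)(2) + (2)(-2) = -4
A²[3,1] = (0)(1) + (0)(-1) + (-2)(0) = 0
A²[3,2] = (0)(-2) + (0)(0) + (-2)(0) = 0
A²[3,3] = (0)(0) + (0)(2) + (-2)(-2) = 4
A² = 
  [  3,  -2,  -4]
  [ -1,   2,  -4]
  [  0,   0,   4]

A^3 = A^2·A:
A^3[1,1] = (3)(1) + (-2)(-1) + (-4)(0) = 5
A^3[1,2] = (3)(-2) + (-2)(0) + (-4)(0) = -6
A^3[1,3] = (3)(0) + (-2)(2) + (-4)(-2) = 4
A^3[2,1] = (-1)(1) + (2)(-1) + (-4)(0) = -3
A^3[2,2] = (-1)(-2) + (2)(0) + (-4)(0) = 2
A^3[2,3] = (-1)(0) + (2)(2) + (-4)(-2) = 12
A^3[3,1] = (0)(1) + (0)(-1) + (4)(0) = 0
A^3[3,2] = (0)(-2) + (0)(0) + (4)(0) = 0
A^3[3,3] = (0)(0) + (0)(2) + (4)(-2) = -8
A^3 = 
  [  5,  -6,   4]
  [ -3,   2,  12]
  [  0,   0,  -8]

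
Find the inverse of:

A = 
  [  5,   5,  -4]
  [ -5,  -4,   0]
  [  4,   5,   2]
det(A) = (5)·((-4)(2) - (0)(5)) - (5)·((-5)(2) - (0)(4)) + (-4)·((-5)(5) - (-4)(4))
  = (5)(-8) - (5)(-10) + (-4)(-9)
  = 46
det(A) = 46 ≠ 0, so A is invertible.

Cofactors Cᵢⱼ = (-1)ⁱ⁺ʲ·Mᵢⱼ:
C = 
  [ -8,  10,  -9]
  [-30,  26,  -5]
  [-16,  20,   5]

adj(A) = Cᵀ:
adj(A) = 
  [ -8, -30, -16]
  [ 10,  26,  20]
  [ -9,  -5,   5]

A⁻¹ = (1/46) · adj(A):
A⁻¹ = 
  [ -4/23, -15/23,  -8/23]
  [  5/23,  13/23,  10/23]
  [ -9/46,  -5/46,   5/46]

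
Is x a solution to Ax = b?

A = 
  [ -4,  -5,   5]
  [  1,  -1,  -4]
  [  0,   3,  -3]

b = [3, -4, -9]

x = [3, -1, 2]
Yes

Ax = [3, -4, -9] = b ✓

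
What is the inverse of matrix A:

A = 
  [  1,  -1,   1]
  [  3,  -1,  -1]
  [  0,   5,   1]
det(A) = (1)·((-1)(1) - (-1)(5)) - (-1)·((3)(1) - (-1)(0)) + (1)·((3)(5) - (-1)(0))
  = (1)(4) - (-1)(3) + (1)(15)
  = 22
det(A) = 22 ≠ 0, so A is invertible.

Cofactors Cᵢⱼ = (-1)ⁱ⁺ʲ·Mᵢⱼ:
C = 
  [  4,  -3,  15]
  [  6,   1,  -5]
  [  2,   4,   2]

adj(A) = Cᵀ:
adj(A) = 
  [  4,   6,   2]
  [ -3,   1,   4]
  [ 15,  -5,   2]

A⁻¹ = (1/22) · adj(A):
A⁻¹ = 
  [ 2/11,  3/11,  1/11]
  [-3/22,  1/22,  2/11]
  [15/22, -5/22,  1/11]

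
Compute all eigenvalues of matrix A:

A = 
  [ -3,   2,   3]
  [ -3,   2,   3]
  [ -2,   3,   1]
Characteristic polynomial: det(λI - A) = λ³ - 4λ
The constant term is 0, so λ = 0 is a root: p(λ) = λ(λ² - 4)
λ² - 4 = (λ + 2)(λ - 2)

λ = 0, 2, -2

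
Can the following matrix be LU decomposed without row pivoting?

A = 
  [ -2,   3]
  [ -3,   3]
Yes.
A[1,1] = -2 ≠ 0, so Gaussian elimination proceeds without a row swap: multiplier ℓ₂₁ = (-3)/(-2) = 3/2, and U[2,2] = 3 - (3/2)(3) = -3/2.
L = 
  [  1,   0]
  [3/2,   1]
U = 
  [  -2,    3]
  [   0, -3/2]
Check row 2 of LU: [(3/2)(-2), (3/2)(3) + (-3/2)] = [-3, 3] = row 2 of A ✓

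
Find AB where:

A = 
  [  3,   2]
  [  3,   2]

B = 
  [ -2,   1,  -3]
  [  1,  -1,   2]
A is 2×2 and B is 2×3, so AB is 2×3. Each entry is (row of A)·(column of B):
AB[1,1] = (3)(-2) + (2)(1) = -4
AB[1,2] = (3)(1) + (2)(-1) = 1
AB[1,3] = (3)(-3) + (2)(2) = -5
AB[2,1] = (3)(-2) + (2)(1) = -4
AB[2,2] = (3)(1) + (2)(-1) = 1
AB[2,3] = (3)(-3) + (2)(2) = -5

AB = 
  [ -4,   1,  -5]
  [ -4,   1,  -5]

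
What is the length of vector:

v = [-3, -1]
3.162

||v||₂ = √((-3)² + (-1)²) = √10 = 3.162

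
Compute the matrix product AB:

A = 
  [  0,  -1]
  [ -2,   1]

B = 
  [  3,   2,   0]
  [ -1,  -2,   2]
A is 2×2 and B is 2×3, so AB is 2×3. Each entry is (row of A)·(column of B):
AB[1,1] = (0)(3) + (-1)(-1) = 1
AB[1,2] = (0)(2) + (-1)(-2) = 2
AB[1,3] = (0)(0) + (-1)(2) = -2
AB[2,1] = (-2)(3) + (1)(-1) = -7
AB[2,2] = (-2)(2) + (1)(-2) = -6
AB[2,3] = (-2)(0) + (1)(2) = 2

AB = 
  [  1,   2,  -2]
  [ -7,  -6,   2]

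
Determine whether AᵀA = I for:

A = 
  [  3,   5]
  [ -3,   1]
No

AᵀA = 
  [ 18,  12]
  [ 12,  26]
≠ I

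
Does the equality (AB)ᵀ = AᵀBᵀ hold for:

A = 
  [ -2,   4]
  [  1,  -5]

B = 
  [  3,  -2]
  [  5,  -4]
No

(AB)ᵀ = 
  [ 14, -22]
  [-12,  18]

AᵀBᵀ = 
  [ -8, -14]
  [ 22,  40]

The two matrices differ, so (AB)ᵀ ≠ AᵀBᵀ in general. The correct identity is (AB)ᵀ = BᵀAᵀ.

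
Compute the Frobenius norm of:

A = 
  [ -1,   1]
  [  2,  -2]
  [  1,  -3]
||A||_F = 4.472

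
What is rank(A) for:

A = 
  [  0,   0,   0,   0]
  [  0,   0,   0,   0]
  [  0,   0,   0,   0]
rank(A) = 0

Row reduce:
(no row operations needed)
REF = 
  [  0,   0,   0,   0]
  [  0,   0,   0,   0]
  [  0,   0,   0,   0]
Pivot columns: none → 0 pivots.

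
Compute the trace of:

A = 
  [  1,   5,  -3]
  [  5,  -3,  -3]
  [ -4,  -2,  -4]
-6

tr(A) = 1 + -3 + -4 = -6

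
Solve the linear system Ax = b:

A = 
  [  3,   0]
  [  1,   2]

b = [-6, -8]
Row reduce the augmented matrix [A|b]:
R2 → R2 - (1/3)·R1
REF = 
  [  3,   0,  -6]
  [  0,   2,  -6]

Back-substitution:
x₂ = (-6) / 2 = -3
x₁ = (-6 - (0)(-3)) / 3 = -2

x = [-2, -3]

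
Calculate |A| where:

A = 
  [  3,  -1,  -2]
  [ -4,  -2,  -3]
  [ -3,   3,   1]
44

Cofactor expansion along row 1:
det(A) = (3)·((-2)(1) - (-3)(3)) - (-1)·((-4)(1) - (-3)(-3)) + (-2)·((-4)(3) - (-2)(-3))
  = (3)(7) - (-1)(-13) + (-2)(-18)
  = 44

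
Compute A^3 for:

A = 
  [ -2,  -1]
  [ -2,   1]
A^3 = 
  [-14,  -5]
  [-10,   1]

A² = A·A:
A²[1,1] = (-2)(-2) + (-1)(-2) = 6
A²[1,2] = (-2)(-1) + (-1)(1) = 1
A²[2,1] = (-2)(-2) + (1)(-2) = 2
A²[2,2] = (-2)(-1) + (1)(1) = 3
A² = 
  [  6,   1]
  [  2,   3]

A^3 = A^2·A:
A^3[1,1] = (6)(-2) + (1)(-2) = -14
A^3[1,2] = (6)(-1) + (1)(1) = -5
A^3[2,1] = (2)(-2) + (3)(-2) = -10
A^3[2,2] = (2)(-1) + (3)(1) = 1
A^3 = 
  [-14,  -5]
  [-10,   1]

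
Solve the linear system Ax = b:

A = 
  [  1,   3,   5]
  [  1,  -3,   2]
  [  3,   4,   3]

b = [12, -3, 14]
x = [1, 2, 1]

Row reduce the augmented matrix [A|b]:
R2 → R2 - (1)·R1
R3 → R3 - (3)·R1
R3 → R3 - (5/6)·R2
REF = 
  [    1,     3,     5,    12]
  [    0,    -6,    -3,   -15]
  [    0,     0, -19/2, -19/2]

Back-substitution:
x₃ = (-19/2) / (-19/2) = 1
x₂ = (-15 - (-3)(1)) / (-6) = 2
x₁ = (12 - (3)(2) - (5)(1)) / 1 = 1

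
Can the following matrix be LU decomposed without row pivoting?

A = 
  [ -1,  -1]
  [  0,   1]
Yes.
A[1,1] = -1 ≠ 0, so Gaussian elimination proceeds without a row swap: multiplier ℓ₂₁ = (0)/(-1) = 0, and U[2,2] = 1 - (0)(-1) = 1.
L = 
  [  1,   0]
  [  0,   1]
U = 
  [ -1,  -1]
  [  0,   1]
Check row 2 of LU: [(0)(-1), (0)(-1) + 1] = [0, 1] = row 2 of A ✓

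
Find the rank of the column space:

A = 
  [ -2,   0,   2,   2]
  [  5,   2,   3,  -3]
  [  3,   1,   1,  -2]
dim(Col(A)) = 2

Row reduce:
R2 → R2 + (5/2)·R1
R3 → R3 + (3/2)·R1
R3 → R3 - (1/2)·R2
REF = 
  [ -2,   0,   2,   2]
  [  0,   2,   8,   2]
  [  0,   0,   0,   0]
Pivot columns: 1, 2 → 2 pivots.
dim(Col(A)) = number of pivot columns = 2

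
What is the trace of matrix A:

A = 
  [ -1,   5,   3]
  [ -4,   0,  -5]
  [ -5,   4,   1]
0

tr(A) = -1 + 0 + 1 = 0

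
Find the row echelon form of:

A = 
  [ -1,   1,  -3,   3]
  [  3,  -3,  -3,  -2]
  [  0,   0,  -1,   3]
Row operations:
R2 → R2 + (3)·R1
R3 → R3 - (1/12)·R2

Resulting echelon form:
REF = 
  [   -1,     1,    -3,     3]
  [    0,     0,   -12,     7]
  [    0,     0,     0, 29/12]

Rank = 3 (number of non-zero pivot rows).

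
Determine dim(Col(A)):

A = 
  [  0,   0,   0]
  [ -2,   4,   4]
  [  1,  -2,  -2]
Row reduce:
Swap R1 ↔ R2
R3 → R3 + (1/2)·R1
REF = 
  [ -2,   4,   4]
  [  0,   0,   0]
  [  0,   0,   0]
Pivot columns: 1 → 1 pivot.
dim(Col(A)) = number of pivot columns = 1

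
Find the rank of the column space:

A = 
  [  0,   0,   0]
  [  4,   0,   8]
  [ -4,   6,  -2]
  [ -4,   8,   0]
dim(Col(A)) = 2

Row reduce:
Swap R1 ↔ R2
R3 → R3 + (1)·R1
R4 → R4 + (1)·R1
Swap R2 ↔ R3
R4 → R4 - (4/3)·R2
REF = 
  [  4,   0,   8]
  [  0,   6,   6]
  [  0,   0,   0]
  [  0,   0,   0]
Pivot columns: 1, 2 → 2 pivots.
dim(Col(A)) = number of pivot columns = 2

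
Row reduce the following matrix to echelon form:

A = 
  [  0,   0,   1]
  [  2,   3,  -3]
Row operations:
Swap R1 ↔ R2

Resulting echelon form:
REF = 
  [  2,   3,  -3]
  [  0,   0,   1]

Rank = 2 (number of non-zero pivot rows).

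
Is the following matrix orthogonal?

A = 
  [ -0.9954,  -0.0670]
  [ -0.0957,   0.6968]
No

AᵀA = 
  [  1,   0]
  [  0,   0.4900]
≠ I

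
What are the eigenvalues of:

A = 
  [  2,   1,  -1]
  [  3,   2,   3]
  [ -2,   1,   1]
λ = 3, 1 + √7, 1 - √7  (≈ 3, 3.646, -1.646)

Characteristic polynomial: det(λI - A) = λ³ - 5λ² + 18
Testing integer divisors of the constant term: p(3) = 0, so (λ - 3) is a factor:
p(λ) = (λ - 3)(λ² - 2λ - 6)
λ² - 2λ - 6 = 0  ⇒  λ = (2 ± √((-2)² - 4·(-6)))/2 = (2 ± √(28))/2
  = 1 + √7,  1 - √7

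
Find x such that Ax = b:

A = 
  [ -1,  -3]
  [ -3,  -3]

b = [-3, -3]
x = [0, 1]

Row reduce the augmented matrix [A|b]:
R2 → R2 - (3)·R1
REF = 
  [ -1,  -3,  -3]
  [  0,   6,   6]

Back-substitution:
x₂ = 6 / 6 = 1
x₁ = (-3 - (-3)(1)) / (-1) = 0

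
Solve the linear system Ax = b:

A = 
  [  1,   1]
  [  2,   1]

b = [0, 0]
x = [0, 0]

Row reduce the augmented matrix [A|b]:
R2 → R2 - (2)·R1
REF = 
  [  1,   1,   0]
  [  0,  -1,   0]

Back-substitution:
x₂ = 0 / (-1) = 0
x₁ = (0 - (1)(0)) / 1 = 0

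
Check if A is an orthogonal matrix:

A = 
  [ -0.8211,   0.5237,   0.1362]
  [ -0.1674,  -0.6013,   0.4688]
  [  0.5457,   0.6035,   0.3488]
No

AᵀA = 
  [  1,   0,   0]
  [  0,   1,  -0.0001]
  [  0,  -0.0001,   0.3600]
≠ I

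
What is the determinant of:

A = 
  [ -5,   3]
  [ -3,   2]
For a 2×2 matrix, det = ad - bc = (-5)(2) - (3)(-3) = -1

det(A) = -1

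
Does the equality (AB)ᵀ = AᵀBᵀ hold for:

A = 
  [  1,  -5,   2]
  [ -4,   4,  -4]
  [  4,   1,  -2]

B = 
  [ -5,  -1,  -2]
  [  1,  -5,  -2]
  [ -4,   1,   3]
No

(AB)ᵀ = 
  [-18,  40, -11]
  [ 26, -20, -11]
  [ 14, -12, -16]

AᵀBᵀ = 
  [ -9,  13,   4]
  [ 19, -27,  27]
  [ -2,  26, -18]

The two matrices differ, so (AB)ᵀ ≠ AᵀBᵀ in general. The correct identity is (AB)ᵀ = BᵀAᵀ.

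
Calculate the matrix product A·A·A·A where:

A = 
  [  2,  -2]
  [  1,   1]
A^4 = 
  [-14,  -6]
  [  3, -17]

A² = A·A:
A²[1,1] = (2)(2) + (-2)(1) = 2
A²[1,2] = (2)(-2) + (-2)(1) = -6
A²[2,1] = (1)(2) + (1)(1) = 3
A²[2,2] = (1)(-2) + (1)(1) = -1
A² = 
  [  2,  -6]
  [  3,  -1]

A^3 = A^2·A:
A^3[1,1] = (2)(2) + (-6)(1) = -2
A^3[1,2] = (2)(-2) + (-6)(1) = -10
A^3[2,1] = (3)(2) + (-1)(1) = 5
A^3[2,2] = (3)(-2) + (-1)(1) = -7
A^3 = 
  [ -2, -10]
  [  5,  -7]

A^4 = A^3·A:
A^4[1,1] = (-2)(2) + (-10)(1) = -14
A^4[1,2] = (-2)(-2) + (-10)(1) = -6
A^4[2,1] = (5)(2) + (-7)(1) = 3
A^4[2,2] = (5)(-2) + (-7)(1) = -17
A^4 = 
  [-14,  -6]
  [  3, -17]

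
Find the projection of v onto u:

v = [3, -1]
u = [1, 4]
proj_u(v) = [-1/17, -4/17]

v·u = (3)(1) + (-1)(4) = -1
u·u = (1)² + (4)² = 17
proj_u(v) = (v·u / u·u) × u = (-1/17) × u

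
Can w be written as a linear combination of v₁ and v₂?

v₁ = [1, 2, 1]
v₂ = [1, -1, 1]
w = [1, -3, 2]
No

Form the augmented matrix and row-reduce:
[v₁|v₂|w] = 
  [  1,   1,   1]
  [  2,  -1,  -3]
  [  1,   1,   2]
R2 → R2 - (2)·R1
R3 → R3 - (1)·R1
REF = 
  [  1,   1,   1]
  [  0,  -3,  -5]
  [  0,   0,   1]

Row 3 reads [0 0 | 1], i.e. 0 = 1, so the system is inconsistent and w ∉ span{v₁, v₂}.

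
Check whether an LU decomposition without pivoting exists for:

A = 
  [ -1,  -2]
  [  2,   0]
Yes.
A[1,1] = -1 ≠ 0, so Gaussian elimination proceeds without a row swap: multiplier ℓ₂₁ = (2)/(-1) = -2, and U[2,2] = 0 - (-2)(-2) = -4.
L = 
  [  1,   0]
  [ -2,   1]
U = 
  [ -1,  -2]
  [  0,  -4]
Check row 2 of LU: [(-2)(-1), (-2)(-2) + (-4)] = [2, 0] = row 2 of A ✓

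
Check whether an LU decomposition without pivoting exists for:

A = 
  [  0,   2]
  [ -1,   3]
No.
A[1,1] = 0 but A[2,1] = -1 ≠ 0. Any LU with L unit lower triangular has (LU)[1,1] = U[1,1] and (LU)[2,1] = L[2,1]·U[1,1]; matching A forces U[1,1] = 0, which then forces (LU)[2,1] = 0 ≠ -1. A row swap (pivoting) is required.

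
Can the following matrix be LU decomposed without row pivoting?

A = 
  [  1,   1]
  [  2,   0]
Yes.
A[1,1] = 1 ≠ 0, so Gaussian elimination proceeds without a row swap: multiplier ℓ₂₁ = (2)/(1) = 2, and U[2,2] = 0 - (2)(1) = -2.
L = 
  [  1,   0]
  [  2,   1]
U = 
  [  1,   1]
  [  0,  -2]
Check row 2 of LU: [(2)(1), (2)(1) + (-2)] = [2, 0] = row 2 of A ✓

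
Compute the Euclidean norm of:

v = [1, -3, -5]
5.916

||v||₂ = √((1)² + (-3)² + (-5)²) = √35 = 5.916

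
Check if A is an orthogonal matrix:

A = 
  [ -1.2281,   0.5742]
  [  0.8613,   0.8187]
No

AᵀA = 
  [  2.2501,   0]
  [  0,   1]
≠ I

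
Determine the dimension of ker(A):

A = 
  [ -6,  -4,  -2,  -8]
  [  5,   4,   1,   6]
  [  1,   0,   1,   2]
nullity(A) = 2

Row reduce:
R2 → R2 + (5/6)·R1
R3 → R3 + (1/6)·R1
R3 → R3 + (1)·R2
REF = 
  [  -6,   -4,   -2,   -8]
  [   0,  2/3, -2/3, -2/3]
  [   0,    0,    0,    0]
Pivot columns: 1, 2 → 2 pivots.
rank(A) = 2, so nullity(A) = 4 - 2 = 2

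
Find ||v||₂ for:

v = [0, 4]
4

||v||₂ = √((0)² + (4)²) = √16 = 4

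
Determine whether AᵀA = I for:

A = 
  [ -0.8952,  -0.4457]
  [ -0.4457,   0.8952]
Yes

AᵀA = 
  [  1,   0]
  [  0,   1]
≈ I (equal to I up to the 4-dp rounding of the entries)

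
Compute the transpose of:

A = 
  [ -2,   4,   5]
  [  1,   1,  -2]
Aᵀ = 
  [ -2,   1]
  [  4,   1]
  [  5,  -2]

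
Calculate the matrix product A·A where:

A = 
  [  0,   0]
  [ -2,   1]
A² = A·A:
A²[1,1] = (0)(0) + (0)(-2) = 0
A²[1,2] = (0)(0) + (0)(1) = 0
A²[2,1] = (-2)(0) + (1)(-2) = -2
A²[2,2] = (-2)(0) + (1)(1) = 1
A² = 
  [  0,   0]
  [ -2,   1]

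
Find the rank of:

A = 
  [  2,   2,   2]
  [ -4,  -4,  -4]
Row reduce:
R2 → R2 + (2)·R1
REF = 
  [  2,   2,   2]
  [  0,   0,   0]
Pivot columns: 1 → 1 pivot.

rank(A) = 1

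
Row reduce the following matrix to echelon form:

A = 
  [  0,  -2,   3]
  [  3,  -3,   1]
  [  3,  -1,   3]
Row operations:
Swap R1 ↔ R2
R3 → R3 - (1)·R1
R3 → R3 + (1)·R2

Resulting echelon form:
REF = 
  [  3,  -3,   1]
  [  0,  -2,   3]
  [  0,   0,   5]

Rank = 3 (number of non-zero pivot rows).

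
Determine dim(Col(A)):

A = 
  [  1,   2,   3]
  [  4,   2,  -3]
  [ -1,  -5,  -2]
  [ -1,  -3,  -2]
dim(Col(A)) = 3

Row reduce:
R2 → R2 - (4)·R1
R3 → R3 + (1)·R1
R4 → R4 + (1)·R1
R3 → R3 - (1/2)·R2
R4 → R4 - (1/6)·R2
R4 → R4 - (7/17)·R3
REF = 
  [   1,    2,    3]
  [   0,   -6,  -15]
  [   0,    0, 17/2]
  [   0,    0,    0]
Pivot columns: 1, 2, 3 → 3 pivots.
dim(Col(A)) = number of pivot columns = 3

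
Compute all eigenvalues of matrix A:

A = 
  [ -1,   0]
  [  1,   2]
tr(A) = 1, det(A) = -2
Characteristic polynomial: λ² - tr(A)λ + det(A) = λ² - λ - 2
λ² - λ - 2 = (λ + 1)(λ - 2)

λ = 2, -1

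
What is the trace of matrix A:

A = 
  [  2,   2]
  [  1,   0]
2

tr(A) = 2 + 0 = 2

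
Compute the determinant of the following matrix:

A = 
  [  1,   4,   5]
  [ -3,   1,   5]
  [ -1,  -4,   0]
Cofactor expansion along row 1:
det(A) = (1)·((1)(0) - (5)(-4)) - (4)·((-3)(0) - (5)(-1)) + (5)·((-3)(-4) - (1)(-1))
  = (1)(20) - (4)(5) + (5)(13)
  = 65

det(A) = 65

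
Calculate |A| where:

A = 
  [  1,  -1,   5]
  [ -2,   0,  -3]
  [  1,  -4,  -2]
35

Cofactor expansion along row 1:
det(A) = (1)·((0)(-2) - (-3)(-4)) - (-1)·((-2)(-2) - (-3)(1)) + (5)·((-2)(-4) - (0)(1))
  = (1)(-12) - (-1)(7) + (5)(8)
  = 35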